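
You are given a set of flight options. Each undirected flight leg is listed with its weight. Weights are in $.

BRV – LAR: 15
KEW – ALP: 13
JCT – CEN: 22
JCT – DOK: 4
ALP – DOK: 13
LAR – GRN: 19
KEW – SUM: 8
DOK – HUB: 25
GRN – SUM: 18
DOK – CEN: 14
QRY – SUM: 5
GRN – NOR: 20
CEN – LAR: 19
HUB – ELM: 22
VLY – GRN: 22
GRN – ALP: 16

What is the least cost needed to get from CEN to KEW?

$40

Settle nodes by increasing distance from CEN:
CEN: 0
DOK: 14  (via CEN)
JCT: 18  (via DOK)
LAR: 19  (via CEN)
ALP: 27  (via DOK)
BRV: 34  (via LAR)
GRN: 38  (via LAR)
HUB: 39  (via DOK)
KEW: 40  (via ALP)
Shortest route: CEN–DOK–ALP–KEW = $40.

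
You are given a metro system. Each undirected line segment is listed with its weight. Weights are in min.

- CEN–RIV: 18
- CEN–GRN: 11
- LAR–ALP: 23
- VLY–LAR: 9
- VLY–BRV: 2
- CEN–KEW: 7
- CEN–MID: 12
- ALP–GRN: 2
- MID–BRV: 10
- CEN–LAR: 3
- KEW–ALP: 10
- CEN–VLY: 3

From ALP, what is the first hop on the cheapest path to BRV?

GRN

Compare a few routes:
ALP–GRN–CEN–LAR–VLY–BRV: 2+11+3+9+2 = 27
ALP–KEW–CEN–VLY–BRV: 10+7+3+2 = 22
ALP–LAR–CEN–VLY–BRV: 23+3+3+2 = 31
ALP–GRN–CEN–VLY–BRV: 2+11+3+2 = 18
The minimum is 18 min via ALP–GRN–CEN–VLY–BRV.
So from ALP the first move is to GRN.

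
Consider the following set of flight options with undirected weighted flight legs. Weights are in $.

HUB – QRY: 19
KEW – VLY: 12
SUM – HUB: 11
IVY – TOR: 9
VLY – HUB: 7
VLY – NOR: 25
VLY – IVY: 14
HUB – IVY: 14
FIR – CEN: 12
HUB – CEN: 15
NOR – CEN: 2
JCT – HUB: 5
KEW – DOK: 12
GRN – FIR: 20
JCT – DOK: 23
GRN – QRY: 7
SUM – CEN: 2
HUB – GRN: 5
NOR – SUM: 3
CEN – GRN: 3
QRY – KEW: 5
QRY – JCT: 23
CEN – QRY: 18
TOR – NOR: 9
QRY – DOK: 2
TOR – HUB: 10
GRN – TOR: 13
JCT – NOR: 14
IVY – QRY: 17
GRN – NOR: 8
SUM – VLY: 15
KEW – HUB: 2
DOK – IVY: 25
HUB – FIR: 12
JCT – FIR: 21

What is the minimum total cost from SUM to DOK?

Candidate routes:
SUM–NOR–CEN–GRN–QRY–DOK: 3+2+3+7+2 = 17
SUM–CEN–GRN–QRY–DOK: 2+3+7+2 = 14
The minimum is $14 via SUM–CEN–GRN–QRY–DOK.

$14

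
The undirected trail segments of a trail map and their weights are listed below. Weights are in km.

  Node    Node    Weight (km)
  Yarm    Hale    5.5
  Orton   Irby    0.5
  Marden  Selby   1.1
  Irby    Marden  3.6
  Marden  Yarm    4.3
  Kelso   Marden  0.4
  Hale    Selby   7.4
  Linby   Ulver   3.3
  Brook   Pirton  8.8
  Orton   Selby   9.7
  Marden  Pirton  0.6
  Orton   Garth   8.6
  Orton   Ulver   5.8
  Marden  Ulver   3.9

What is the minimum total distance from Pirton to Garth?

Running Dijkstra from Pirton:
Pirton: 0
Marden: 0.6  (via Pirton)
Kelso: 1  (via Marden)
Selby: 1.7  (via Marden)
Irby: 4.2  (via Marden)
Ulver: 4.5  (via Marden)
Orton: 4.7  (via Irby)
Yarm: 4.9  (via Marden)
Linby: 7.8  (via Ulver)
Brook: 8.8  (via Pirton)
Hale: 9.1  (via Selby)
Garth: 13.3  (via Orton)
Shortest route: Pirton–Marden–Irby–Orton–Garth = 13.3 km.

13.3 km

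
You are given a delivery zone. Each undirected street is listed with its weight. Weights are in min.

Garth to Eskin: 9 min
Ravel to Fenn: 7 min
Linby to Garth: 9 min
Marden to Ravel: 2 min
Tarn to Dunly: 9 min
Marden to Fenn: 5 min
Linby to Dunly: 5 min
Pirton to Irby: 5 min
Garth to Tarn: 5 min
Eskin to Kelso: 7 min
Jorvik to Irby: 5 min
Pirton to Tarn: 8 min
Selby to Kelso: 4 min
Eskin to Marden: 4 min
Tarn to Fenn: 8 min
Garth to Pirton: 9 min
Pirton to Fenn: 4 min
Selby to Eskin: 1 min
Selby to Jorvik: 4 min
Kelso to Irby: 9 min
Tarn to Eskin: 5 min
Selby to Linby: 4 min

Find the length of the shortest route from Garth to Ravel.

15 min

Shortest distances from Garth:
Garth: 0
Tarn: 5  (via Garth)
Eskin: 9  (via Garth)
Linby: 9  (via Garth)
Pirton: 9  (via Garth)
Selby: 10  (via Eskin)
Fenn: 13  (via Tarn)
Marden: 13  (via Eskin)
Dunly: 14  (via Tarn)
Jorvik: 14  (via Selby)
Kelso: 14  (via Selby)
Irby: 14  (via Pirton)
Ravel: 15  (via Marden)
Shortest route: Garth–Eskin–Marden–Ravel = 15 min.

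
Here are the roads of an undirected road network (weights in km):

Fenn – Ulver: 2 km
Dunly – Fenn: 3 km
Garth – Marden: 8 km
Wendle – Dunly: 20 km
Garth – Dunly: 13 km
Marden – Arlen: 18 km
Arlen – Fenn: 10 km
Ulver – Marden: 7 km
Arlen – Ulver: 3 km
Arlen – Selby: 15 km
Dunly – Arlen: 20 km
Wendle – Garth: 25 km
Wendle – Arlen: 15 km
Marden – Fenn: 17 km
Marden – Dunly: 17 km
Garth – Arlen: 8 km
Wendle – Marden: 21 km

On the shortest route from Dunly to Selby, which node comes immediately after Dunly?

Candidate routes:
Dunly → Arlen → Selby: 20+15 = 35
Dunly → Garth → Arlen → Selby: 13+8+15 = 36
Dunly → Fenn → Arlen → Selby: 3+10+15 = 28
Dunly → Fenn → Ulver → Arlen → Selby: 3+2+3+15 = 23
The minimum is 23 km via Dunly → Fenn → Ulver → Arlen → Selby.
So from Dunly the first move is to Fenn.

Fenn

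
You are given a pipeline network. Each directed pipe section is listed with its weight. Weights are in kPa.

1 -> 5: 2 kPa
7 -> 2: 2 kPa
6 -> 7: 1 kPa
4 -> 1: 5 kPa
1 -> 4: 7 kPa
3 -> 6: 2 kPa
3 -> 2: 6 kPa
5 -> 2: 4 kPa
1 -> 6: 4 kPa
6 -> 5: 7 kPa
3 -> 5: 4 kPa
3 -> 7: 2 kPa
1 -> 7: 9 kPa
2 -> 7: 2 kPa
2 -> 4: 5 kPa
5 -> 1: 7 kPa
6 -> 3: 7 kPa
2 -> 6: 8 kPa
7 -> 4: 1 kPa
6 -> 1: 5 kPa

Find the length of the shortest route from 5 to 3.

Candidate routes:
5 → 2 → 6 → 3: 4+8+7 = 19
5 → 2 → 4 → 1 → 6 → 3: 4+5+5+4+7 = 25
5 → 1 → 6 → 3: 7+4+7 = 18
5 → 2 → 7 → 4 → 1 → 6 → 3: 4+2+1+5+4+7 = 23
The minimum is 18 kPa via 5 → 1 → 6 → 3.

18 kPa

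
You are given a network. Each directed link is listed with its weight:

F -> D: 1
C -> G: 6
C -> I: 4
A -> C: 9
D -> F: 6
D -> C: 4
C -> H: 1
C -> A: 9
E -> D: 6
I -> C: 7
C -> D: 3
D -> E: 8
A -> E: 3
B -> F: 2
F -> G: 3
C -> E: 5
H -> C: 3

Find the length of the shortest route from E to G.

15

Compare a few routes:
E - D - F - G: 6+6+3 = 15
E - D - C - G: 6+4+6 = 16
Cheapest is E - D - F - G at 15.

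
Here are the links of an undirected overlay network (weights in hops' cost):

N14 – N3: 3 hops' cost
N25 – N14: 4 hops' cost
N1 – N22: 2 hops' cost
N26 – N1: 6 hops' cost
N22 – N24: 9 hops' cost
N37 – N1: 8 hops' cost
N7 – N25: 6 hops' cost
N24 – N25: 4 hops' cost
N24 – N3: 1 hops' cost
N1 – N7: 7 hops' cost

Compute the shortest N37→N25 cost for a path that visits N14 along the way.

27 hops' cost

Shortest N37→N14: N37–N1–N22–N24–N3–N14 = 23
Best N14 to N25: N14–N25 costing 4
Total via N14: 23 + 4 = 27 hops' cost.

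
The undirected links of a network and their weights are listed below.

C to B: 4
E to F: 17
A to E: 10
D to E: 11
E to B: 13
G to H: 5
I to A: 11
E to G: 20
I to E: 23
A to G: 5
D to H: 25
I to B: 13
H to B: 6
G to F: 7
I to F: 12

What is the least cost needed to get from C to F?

22

Enumerating some paths:
C - B - H - G - F: 4+6+5+7 = 22
C - B - I - F: 4+13+12 = 29
Cheapest is C - B - H - G - F at 22.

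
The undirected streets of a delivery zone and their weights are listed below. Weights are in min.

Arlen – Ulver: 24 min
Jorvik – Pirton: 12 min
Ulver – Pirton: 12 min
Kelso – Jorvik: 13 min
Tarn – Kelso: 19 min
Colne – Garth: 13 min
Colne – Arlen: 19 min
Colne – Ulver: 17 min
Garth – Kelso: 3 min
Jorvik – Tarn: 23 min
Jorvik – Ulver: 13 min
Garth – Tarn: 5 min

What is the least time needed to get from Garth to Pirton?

Candidate routes:
Garth → Kelso → Jorvik → Pirton: 3+13+12 = 28
Garth → Tarn → Jorvik → Pirton: 5+23+12 = 40
Cheapest is Garth → Kelso → Jorvik → Pirton at 28 min.

28 min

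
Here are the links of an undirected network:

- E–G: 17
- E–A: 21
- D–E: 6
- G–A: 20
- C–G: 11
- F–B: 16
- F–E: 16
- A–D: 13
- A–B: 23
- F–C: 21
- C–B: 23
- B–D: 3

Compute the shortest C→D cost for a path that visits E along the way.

Best C to E: C → G → E costing 28
Best E to D: E → D costing 6
Total via E: 28 + 6 = 34.

34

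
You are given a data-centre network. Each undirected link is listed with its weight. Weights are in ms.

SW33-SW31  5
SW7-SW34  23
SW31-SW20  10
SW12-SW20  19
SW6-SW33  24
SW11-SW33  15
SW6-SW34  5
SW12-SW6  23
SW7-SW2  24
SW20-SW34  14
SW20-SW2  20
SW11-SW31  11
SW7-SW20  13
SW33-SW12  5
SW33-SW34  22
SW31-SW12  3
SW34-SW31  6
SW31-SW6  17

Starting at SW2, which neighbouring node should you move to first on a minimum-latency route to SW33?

SW20

Compare a few routes:
SW2–SW20–SW31–SW33: 20+10+5 = 35
SW2–SW20–SW34–SW31–SW33: 20+14+6+5 = 45
SW2–SW20–SW12–SW33: 20+19+5 = 44
SW2–SW20–SW31–SW12–SW33: 20+10+3+5 = 38
The minimum is 35 ms via SW2–SW20–SW31–SW33.
So from SW2 the first move is to SW20.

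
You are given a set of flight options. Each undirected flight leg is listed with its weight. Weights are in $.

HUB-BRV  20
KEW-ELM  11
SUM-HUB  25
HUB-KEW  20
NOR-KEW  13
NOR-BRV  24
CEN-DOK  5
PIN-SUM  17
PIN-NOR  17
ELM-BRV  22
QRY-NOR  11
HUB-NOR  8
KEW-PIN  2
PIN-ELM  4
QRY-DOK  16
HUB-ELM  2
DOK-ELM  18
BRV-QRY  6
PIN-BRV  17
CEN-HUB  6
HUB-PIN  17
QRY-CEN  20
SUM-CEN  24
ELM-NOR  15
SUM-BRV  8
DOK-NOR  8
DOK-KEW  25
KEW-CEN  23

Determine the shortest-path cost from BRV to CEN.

Settle nodes by increasing distance from BRV:
BRV: 0
QRY: 6  (via BRV)
SUM: 8  (via BRV)
PIN: 17  (via BRV)
NOR: 17  (via QRY)
KEW: 19  (via PIN)
HUB: 20  (via BRV)
ELM: 21  (via PIN)
DOK: 22  (via QRY)
CEN: 26  (via QRY)
Shortest route: BRV–QRY–CEN = $26.

$26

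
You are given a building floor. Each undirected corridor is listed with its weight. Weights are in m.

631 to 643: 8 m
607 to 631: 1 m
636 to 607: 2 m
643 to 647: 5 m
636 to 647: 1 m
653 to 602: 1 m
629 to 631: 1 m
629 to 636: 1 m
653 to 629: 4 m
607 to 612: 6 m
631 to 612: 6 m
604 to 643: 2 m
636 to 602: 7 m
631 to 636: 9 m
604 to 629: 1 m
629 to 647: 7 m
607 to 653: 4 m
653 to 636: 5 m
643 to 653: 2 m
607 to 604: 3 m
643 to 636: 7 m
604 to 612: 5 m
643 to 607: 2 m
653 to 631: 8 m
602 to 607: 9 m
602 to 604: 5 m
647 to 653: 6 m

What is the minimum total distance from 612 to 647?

8 m

Enumerating some paths:
612 → 604 → 629 → 636 → 647: 5+1+1+1 = 8
612 → 607 → 636 → 647: 6+2+1 = 9
The minimum is 8 m via 612 → 604 → 629 → 636 → 647.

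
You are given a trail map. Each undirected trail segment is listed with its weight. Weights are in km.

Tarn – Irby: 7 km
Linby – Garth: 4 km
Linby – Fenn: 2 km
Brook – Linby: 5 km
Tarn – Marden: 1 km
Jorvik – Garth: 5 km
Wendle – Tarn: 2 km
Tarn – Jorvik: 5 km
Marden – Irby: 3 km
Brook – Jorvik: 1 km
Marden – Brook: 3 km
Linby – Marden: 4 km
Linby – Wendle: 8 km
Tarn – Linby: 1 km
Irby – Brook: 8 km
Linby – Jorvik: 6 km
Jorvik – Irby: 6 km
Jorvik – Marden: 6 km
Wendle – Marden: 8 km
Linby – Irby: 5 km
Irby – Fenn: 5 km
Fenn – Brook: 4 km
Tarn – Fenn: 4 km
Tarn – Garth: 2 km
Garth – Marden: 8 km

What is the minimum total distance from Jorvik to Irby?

Enumerating some paths:
Jorvik–Irby: 6 = 6
Jorvik–Marden–Irby: 6+3 = 9
Jorvik–Brook–Marden–Irby: 1+3+3 = 7
Jorvik–Tarn–Marden–Irby: 5+1+3 = 9
The minimum is 6 km via Jorvik–Irby.

6 km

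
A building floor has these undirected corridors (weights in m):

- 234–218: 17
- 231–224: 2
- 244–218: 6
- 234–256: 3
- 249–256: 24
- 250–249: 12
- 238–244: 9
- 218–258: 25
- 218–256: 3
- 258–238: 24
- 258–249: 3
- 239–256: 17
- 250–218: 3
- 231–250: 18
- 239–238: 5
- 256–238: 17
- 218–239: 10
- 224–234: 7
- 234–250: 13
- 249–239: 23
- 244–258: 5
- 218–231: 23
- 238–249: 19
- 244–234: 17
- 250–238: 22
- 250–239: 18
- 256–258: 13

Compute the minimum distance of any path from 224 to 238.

Enumerating some paths:
224–234–256–239–238: 7+3+17+5 = 32
224–234–256–238: 7+3+17 = 27
224–234–256–218–239–238: 7+3+3+10+5 = 28
224–234–256–218–244–238: 7+3+3+6+9 = 28
Cheapest is 224–234–256–238 at 27 m.

27 m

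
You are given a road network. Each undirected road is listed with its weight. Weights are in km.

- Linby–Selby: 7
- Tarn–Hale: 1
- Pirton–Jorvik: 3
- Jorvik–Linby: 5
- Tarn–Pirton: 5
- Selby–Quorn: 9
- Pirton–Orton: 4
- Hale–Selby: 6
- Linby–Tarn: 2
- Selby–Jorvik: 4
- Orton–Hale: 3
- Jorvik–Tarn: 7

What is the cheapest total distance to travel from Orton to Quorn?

Running Dijkstra from Orton:
Orton: 0
Hale: 3  (via Orton)
Pirton: 4  (via Orton)
Tarn: 4  (via Hale)
Linby: 6  (via Tarn)
Jorvik: 7  (via Pirton)
Selby: 9  (via Hale)
Quorn: 18  (via Selby)
Shortest route: Orton–Hale–Selby–Quorn = 18 km.

18 km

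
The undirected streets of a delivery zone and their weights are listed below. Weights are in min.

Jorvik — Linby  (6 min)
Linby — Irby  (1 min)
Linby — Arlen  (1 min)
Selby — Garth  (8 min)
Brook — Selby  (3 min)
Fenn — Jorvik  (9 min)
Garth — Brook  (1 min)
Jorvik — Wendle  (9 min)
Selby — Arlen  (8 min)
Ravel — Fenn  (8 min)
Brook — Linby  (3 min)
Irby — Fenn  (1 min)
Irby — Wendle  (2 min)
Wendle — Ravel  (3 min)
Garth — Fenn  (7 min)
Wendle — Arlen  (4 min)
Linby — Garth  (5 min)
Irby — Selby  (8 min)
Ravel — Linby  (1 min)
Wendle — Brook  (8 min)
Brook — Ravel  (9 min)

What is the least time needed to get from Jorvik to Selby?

Compare a few routes:
Jorvik → Linby → Brook → Selby: 6+3+3 = 12
Jorvik → Linby → Garth → Brook → Selby: 6+5+1+3 = 15
Jorvik → Linby → Arlen → Selby: 6+1+8 = 15
The minimum is 12 min via Jorvik → Linby → Brook → Selby.

12 min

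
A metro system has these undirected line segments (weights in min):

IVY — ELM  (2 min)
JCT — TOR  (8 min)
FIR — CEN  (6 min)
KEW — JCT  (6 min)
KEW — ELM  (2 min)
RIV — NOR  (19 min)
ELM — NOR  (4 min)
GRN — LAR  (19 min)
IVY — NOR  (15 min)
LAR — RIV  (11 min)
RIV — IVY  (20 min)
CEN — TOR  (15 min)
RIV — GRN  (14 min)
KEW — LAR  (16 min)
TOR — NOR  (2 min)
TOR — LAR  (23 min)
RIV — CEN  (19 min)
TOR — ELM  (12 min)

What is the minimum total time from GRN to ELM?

36 min

Settle nodes by increasing distance from GRN:
GRN: 0
RIV: 14  (via GRN)
LAR: 19  (via GRN)
CEN: 33  (via RIV)
NOR: 33  (via RIV)
IVY: 34  (via RIV)
KEW: 35  (via LAR)
TOR: 35  (via NOR)
ELM: 36  (via IVY)
Shortest route: GRN → RIV → IVY → ELM = 36 min.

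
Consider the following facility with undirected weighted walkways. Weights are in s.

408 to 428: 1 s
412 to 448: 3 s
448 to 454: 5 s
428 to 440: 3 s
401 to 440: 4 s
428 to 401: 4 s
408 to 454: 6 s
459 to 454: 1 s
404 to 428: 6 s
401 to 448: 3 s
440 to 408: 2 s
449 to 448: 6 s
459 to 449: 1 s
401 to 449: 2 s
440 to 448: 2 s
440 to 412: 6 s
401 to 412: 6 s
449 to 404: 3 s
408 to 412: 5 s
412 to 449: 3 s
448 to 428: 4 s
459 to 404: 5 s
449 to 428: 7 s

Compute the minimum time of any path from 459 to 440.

Running Dijkstra from 459:
459: 0
454: 1  (via 459)
449: 1  (via 459)
401: 3  (via 449)
412: 4  (via 449)
404: 4  (via 449)
448: 6  (via 454)
440: 7  (via 401)
Shortest route: 459–449–401–440 = 7 s.

7 s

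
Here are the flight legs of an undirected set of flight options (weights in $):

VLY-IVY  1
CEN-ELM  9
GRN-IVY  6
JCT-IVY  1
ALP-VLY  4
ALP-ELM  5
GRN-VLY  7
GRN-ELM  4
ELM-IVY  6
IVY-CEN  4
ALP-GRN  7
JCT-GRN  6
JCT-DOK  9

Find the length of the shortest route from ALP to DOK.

$15

Candidate routes:
ALP → ELM → IVY → JCT → DOK: 5+6+1+9 = 21
ALP → GRN → JCT → DOK: 7+6+9 = 22
ALP → VLY → IVY → JCT → DOK: 4+1+1+9 = 15
Cheapest is ALP → VLY → IVY → JCT → DOK at $15.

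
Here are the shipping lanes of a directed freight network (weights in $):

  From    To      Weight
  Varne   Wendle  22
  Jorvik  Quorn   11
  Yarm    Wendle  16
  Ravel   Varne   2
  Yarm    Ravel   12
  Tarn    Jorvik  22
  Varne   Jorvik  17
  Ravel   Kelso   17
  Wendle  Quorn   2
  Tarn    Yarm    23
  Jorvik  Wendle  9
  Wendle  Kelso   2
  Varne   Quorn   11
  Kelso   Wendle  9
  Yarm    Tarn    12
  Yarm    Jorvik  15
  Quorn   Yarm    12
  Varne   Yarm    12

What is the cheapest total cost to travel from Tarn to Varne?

Running Dijkstra from Tarn:
Tarn: 0
Jorvik: 22  (via Tarn)
Yarm: 23  (via Tarn)
Wendle: 31  (via Jorvik)
Kelso: 33  (via Wendle)
Quorn: 33  (via Jorvik)
Ravel: 35  (via Yarm)
Varne: 37  (via Ravel)
Shortest route: Tarn → Yarm → Ravel → Varne = $37.

$37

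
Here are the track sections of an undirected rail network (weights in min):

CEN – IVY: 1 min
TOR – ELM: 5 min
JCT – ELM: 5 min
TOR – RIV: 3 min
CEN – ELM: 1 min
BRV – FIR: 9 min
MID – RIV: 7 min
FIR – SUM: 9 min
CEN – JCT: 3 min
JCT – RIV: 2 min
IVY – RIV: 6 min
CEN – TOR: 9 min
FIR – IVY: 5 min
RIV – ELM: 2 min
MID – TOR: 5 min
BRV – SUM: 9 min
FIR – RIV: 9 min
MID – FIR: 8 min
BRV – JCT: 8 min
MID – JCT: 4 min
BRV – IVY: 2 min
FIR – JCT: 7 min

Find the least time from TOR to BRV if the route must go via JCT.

11 min

Best TOR to JCT: TOR → RIV → JCT costing 5
Shortest JCT→BRV: JCT → CEN → IVY → BRV = 6
Total via JCT: 5 + 6 = 11 min.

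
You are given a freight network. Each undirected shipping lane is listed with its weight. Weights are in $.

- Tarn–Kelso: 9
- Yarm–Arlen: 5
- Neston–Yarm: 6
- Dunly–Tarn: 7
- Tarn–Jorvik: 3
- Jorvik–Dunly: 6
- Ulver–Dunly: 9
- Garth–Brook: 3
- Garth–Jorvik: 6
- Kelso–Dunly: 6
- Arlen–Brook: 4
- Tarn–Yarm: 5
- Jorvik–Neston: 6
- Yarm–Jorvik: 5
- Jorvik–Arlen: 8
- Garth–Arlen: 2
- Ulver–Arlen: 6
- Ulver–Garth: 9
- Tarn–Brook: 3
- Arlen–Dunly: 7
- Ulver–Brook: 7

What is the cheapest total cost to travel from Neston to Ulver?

$17

Shortest distances from Neston:
Neston: 0
Yarm: 6  (via Neston)
Jorvik: 6  (via Neston)
Tarn: 9  (via Jorvik)
Arlen: 11  (via Yarm)
Garth: 12  (via Jorvik)
Brook: 12  (via Tarn)
Dunly: 12  (via Jorvik)
Ulver: 17  (via Arlen)
Shortest route: Neston → Yarm → Arlen → Ulver = $17.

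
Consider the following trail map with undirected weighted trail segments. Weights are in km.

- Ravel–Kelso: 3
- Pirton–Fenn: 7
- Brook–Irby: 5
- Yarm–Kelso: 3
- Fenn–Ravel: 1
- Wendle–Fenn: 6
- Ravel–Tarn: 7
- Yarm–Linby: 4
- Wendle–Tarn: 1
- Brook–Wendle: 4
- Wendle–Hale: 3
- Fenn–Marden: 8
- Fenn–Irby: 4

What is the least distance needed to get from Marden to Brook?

17 km

Shortest distances from Marden:
Marden: 0
Fenn: 8  (via Marden)
Ravel: 9  (via Fenn)
Irby: 12  (via Fenn)
Kelso: 12  (via Ravel)
Wendle: 14  (via Fenn)
Tarn: 15  (via Wendle)
Pirton: 15  (via Fenn)
Yarm: 15  (via Kelso)
Hale: 17  (via Wendle)
Brook: 17  (via Irby)
Shortest route: Marden–Fenn–Irby–Brook = 17 km.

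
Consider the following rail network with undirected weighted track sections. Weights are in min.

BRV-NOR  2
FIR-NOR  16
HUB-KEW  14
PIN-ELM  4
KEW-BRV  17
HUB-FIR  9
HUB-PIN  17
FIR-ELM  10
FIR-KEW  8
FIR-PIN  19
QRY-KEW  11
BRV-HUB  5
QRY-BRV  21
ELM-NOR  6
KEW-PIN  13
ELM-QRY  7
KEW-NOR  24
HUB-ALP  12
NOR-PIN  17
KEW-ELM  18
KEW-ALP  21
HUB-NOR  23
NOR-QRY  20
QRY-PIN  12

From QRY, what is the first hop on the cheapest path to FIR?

Candidate routes:
QRY - ELM - FIR: 7+10 = 17
QRY - KEW - FIR: 11+8 = 19
Cheapest is QRY - ELM - FIR at 17 min.
So from QRY the first move is to ELM.

ELM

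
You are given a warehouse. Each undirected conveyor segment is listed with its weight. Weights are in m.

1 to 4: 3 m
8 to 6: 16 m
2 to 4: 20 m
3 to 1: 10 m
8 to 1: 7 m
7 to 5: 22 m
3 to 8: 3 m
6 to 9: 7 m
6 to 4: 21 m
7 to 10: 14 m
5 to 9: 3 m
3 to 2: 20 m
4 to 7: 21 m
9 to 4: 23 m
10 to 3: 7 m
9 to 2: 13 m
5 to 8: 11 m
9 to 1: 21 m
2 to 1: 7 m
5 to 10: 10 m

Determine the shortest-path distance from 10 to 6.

20 m

Settle nodes by increasing distance from 10:
10: 0
3: 7  (via 10)
5: 10  (via 10)
8: 10  (via 3)
9: 13  (via 5)
7: 14  (via 10)
1: 17  (via 3)
4: 20  (via 1)
6: 20  (via 9)
Shortest route: 10–5–9–6 = 20 m.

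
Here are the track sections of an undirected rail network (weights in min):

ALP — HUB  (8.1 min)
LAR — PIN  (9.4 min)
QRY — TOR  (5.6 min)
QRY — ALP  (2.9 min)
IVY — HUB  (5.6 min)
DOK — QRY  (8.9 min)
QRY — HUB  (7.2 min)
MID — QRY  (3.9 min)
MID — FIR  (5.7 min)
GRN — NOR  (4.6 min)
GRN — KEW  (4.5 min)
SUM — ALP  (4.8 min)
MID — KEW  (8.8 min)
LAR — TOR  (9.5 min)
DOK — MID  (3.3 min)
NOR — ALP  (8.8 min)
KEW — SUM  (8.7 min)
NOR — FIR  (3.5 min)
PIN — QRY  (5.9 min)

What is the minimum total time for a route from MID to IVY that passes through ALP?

Shortest MID→ALP: MID → QRY → ALP = 6.8
Shortest ALP→IVY: ALP → HUB → IVY = 13.7
Total via ALP: 6.8 + 13.7 = 20.5 min.

20.5 min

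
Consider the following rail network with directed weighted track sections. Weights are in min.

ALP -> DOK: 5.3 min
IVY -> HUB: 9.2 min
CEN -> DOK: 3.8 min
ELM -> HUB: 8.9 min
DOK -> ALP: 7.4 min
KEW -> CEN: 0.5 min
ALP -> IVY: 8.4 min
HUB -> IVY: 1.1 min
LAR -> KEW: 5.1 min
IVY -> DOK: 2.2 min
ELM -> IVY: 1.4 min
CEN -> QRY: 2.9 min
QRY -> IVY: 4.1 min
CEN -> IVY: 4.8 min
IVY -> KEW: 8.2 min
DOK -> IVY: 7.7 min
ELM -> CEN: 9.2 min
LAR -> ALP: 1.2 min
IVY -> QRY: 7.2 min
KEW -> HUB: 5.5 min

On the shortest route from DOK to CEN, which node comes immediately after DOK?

Enumerating some paths:
DOK - ALP - IVY - KEW - CEN: 7.4+8.4+8.2+0.5 = 24.5
DOK - IVY - KEW - CEN: 7.7+8.2+0.5 = 16.4
Cheapest is DOK - IVY - KEW - CEN at 16.4 min.
So from DOK the first move is to IVY.

IVY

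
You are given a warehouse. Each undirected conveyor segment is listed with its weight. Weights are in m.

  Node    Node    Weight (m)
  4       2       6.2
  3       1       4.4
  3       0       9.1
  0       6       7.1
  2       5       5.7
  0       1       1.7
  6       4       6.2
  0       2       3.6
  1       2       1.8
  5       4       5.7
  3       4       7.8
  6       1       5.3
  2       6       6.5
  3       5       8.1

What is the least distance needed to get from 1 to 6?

Enumerating some paths:
1–2–6: 1.8+6.5 = 8.3
1–6: 5.3 = 5.3
1–0–6: 1.7+7.1 = 8.8
The minimum is 5.3 m via 1–6.

5.3 m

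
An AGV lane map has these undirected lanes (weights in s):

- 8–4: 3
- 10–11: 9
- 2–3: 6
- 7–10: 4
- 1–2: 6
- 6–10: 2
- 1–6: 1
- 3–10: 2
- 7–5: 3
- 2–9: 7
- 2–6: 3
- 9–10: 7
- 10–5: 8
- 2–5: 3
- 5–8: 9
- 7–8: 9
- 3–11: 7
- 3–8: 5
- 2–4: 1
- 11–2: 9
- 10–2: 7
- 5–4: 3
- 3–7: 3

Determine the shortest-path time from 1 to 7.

7 s

Compare a few routes:
1 - 6 - 10 - 3 - 7: 1+2+2+3 = 8
1 - 6 - 2 - 4 - 5 - 7: 1+3+1+3+3 = 11
1 - 6 - 2 - 5 - 7: 1+3+3+3 = 10
1 - 6 - 10 - 7: 1+2+4 = 7
Cheapest is 1 - 6 - 10 - 7 at 7 s.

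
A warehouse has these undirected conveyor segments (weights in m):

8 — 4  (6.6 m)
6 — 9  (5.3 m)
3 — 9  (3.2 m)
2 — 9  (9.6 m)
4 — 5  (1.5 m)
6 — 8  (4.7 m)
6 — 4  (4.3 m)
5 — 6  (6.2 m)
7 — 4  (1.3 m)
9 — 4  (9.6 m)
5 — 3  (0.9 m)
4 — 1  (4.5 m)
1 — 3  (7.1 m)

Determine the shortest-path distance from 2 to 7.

16.5 m

Running Dijkstra from 2:
2: 0
9: 9.6  (via 2)
3: 12.8  (via 9)
5: 13.7  (via 3)
6: 14.9  (via 9)
4: 15.2  (via 5)
7: 16.5  (via 4)
Shortest route: 2–9–3–5–4–7 = 16.5 m.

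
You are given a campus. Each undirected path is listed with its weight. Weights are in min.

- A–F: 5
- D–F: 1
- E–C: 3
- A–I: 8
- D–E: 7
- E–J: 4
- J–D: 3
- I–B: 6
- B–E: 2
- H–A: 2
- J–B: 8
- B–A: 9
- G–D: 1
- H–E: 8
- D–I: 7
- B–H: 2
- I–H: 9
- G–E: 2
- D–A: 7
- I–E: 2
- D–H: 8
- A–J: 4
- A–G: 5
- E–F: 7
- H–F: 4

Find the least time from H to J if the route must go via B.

Best H to B: H → B costing 2
Best B to J: B → E → J costing 6
Total via B: 2 + 6 = 8 min.

8 min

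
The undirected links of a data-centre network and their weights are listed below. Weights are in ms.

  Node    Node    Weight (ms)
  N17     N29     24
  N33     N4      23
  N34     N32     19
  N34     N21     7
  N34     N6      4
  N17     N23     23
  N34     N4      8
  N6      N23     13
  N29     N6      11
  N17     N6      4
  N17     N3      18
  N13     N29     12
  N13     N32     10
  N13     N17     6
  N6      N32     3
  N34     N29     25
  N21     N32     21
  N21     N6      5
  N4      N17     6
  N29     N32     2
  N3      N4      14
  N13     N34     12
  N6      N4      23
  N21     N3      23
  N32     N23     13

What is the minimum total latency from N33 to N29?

Running Dijkstra from N33:
N33: 0
N4: 23  (via N33)
N17: 29  (via N4)
N34: 31  (via N4)
N6: 33  (via N17)
N13: 35  (via N17)
N32: 36  (via N6)
N3: 37  (via N4)
N21: 38  (via N34)
N29: 38  (via N32)
Shortest route: N33 → N4 → N17 → N6 → N32 → N29 = 38 ms.

38 ms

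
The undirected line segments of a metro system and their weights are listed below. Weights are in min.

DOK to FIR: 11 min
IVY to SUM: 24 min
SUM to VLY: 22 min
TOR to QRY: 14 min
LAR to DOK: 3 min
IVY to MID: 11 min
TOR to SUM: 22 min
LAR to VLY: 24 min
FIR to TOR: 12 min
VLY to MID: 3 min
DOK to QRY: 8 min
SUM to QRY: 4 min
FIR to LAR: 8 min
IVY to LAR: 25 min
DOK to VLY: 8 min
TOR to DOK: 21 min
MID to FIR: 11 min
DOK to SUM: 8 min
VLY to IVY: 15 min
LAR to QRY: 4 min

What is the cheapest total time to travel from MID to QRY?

Running Dijkstra from MID:
MID: 0
VLY: 3  (via MID)
DOK: 11  (via VLY)
FIR: 11  (via MID)
IVY: 11  (via MID)
LAR: 14  (via DOK)
QRY: 18  (via LAR)
Shortest route: MID → VLY → DOK → LAR → QRY = 18 min.

18 min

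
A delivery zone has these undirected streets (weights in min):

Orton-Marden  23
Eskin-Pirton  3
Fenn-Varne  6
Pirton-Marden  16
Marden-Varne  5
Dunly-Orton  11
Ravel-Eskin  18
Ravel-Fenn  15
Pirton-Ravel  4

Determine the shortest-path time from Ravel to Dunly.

Compare a few routes:
Ravel → Fenn → Varne → Marden → Orton → Dunly: 15+6+5+23+11 = 60
Ravel → Eskin → Pirton → Marden → Orton → Dunly: 18+3+16+23+11 = 71
Ravel → Pirton → Marden → Orton → Dunly: 4+16+23+11 = 54
The minimum is 54 min via Ravel → Pirton → Marden → Orton → Dunly.

54 min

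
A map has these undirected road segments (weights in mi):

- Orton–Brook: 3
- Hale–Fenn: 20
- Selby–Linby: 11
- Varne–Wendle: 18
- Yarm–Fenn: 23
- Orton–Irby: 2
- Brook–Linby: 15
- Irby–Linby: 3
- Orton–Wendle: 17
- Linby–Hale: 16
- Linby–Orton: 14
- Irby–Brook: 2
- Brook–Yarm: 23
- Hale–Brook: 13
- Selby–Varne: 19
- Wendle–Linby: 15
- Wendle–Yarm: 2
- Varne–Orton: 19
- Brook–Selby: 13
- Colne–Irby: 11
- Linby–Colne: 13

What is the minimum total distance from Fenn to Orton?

Running Dijkstra from Fenn:
Fenn: 0
Hale: 20  (via Fenn)
Yarm: 23  (via Fenn)
Wendle: 25  (via Yarm)
Brook: 33  (via Hale)
Irby: 35  (via Brook)
Linby: 36  (via Hale)
Orton: 36  (via Brook)
Shortest route: Fenn–Hale–Brook–Orton = 36 mi.

36 mi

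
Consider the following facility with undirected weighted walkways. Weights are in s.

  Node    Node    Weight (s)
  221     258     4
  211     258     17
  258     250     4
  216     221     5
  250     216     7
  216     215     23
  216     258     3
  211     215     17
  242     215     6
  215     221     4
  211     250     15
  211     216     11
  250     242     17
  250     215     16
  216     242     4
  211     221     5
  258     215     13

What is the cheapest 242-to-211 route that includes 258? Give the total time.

16 s

Best 242 to 258: 242 → 216 → 258 costing 7
Best 258 to 211: 258 → 221 → 211 costing 9
Total via 258: 7 + 9 = 16 s.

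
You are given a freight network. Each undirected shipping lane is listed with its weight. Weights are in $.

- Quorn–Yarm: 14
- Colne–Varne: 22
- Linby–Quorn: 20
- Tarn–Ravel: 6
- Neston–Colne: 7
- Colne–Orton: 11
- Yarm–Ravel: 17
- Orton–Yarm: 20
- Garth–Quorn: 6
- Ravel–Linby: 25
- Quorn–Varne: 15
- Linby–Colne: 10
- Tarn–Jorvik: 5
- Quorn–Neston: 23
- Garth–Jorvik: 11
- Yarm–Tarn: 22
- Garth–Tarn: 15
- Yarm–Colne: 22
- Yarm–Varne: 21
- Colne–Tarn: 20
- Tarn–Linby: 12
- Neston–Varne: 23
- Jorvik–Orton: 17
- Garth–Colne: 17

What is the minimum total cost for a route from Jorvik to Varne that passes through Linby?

Best Jorvik to Linby: Jorvik–Tarn–Linby costing 17
Best Linby to Varne: Linby–Colne–Varne costing 32
Total via Linby: 17 + 32 = $49.

$49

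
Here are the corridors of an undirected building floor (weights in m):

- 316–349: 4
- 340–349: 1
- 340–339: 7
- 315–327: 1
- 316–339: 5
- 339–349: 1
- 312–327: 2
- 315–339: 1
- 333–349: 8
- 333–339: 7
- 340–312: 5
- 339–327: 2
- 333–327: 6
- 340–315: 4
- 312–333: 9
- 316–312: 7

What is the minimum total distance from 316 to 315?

Shortest distances from 316:
316: 0
349: 4  (via 316)
340: 5  (via 349)
339: 5  (via 316)
315: 6  (via 339)
Shortest route: 316 → 339 → 315 = 6 m.

6 m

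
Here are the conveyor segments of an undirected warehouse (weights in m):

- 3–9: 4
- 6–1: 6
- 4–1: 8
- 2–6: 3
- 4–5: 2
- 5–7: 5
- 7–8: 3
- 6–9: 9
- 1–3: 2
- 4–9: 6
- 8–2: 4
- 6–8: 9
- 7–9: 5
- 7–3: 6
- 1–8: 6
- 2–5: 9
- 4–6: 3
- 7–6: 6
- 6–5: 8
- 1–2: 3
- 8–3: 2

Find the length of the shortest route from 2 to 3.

Candidate routes:
2–1–3: 3+2 = 5
2–8–3: 4+2 = 6
2–1–8–3: 3+6+2 = 11
2–6–1–3: 3+6+2 = 11
The minimum is 5 m via 2–1–3.

5 m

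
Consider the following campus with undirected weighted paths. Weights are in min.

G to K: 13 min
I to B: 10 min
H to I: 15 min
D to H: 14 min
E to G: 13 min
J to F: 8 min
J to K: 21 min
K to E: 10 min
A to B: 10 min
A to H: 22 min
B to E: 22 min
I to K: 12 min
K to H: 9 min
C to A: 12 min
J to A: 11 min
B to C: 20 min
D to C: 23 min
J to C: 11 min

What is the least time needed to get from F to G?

Candidate routes:
F–J–K–G: 8+21+13 = 42
F–J–K–E–G: 8+21+10+13 = 52
Cheapest is F–J–K–G at 42 min.

42 min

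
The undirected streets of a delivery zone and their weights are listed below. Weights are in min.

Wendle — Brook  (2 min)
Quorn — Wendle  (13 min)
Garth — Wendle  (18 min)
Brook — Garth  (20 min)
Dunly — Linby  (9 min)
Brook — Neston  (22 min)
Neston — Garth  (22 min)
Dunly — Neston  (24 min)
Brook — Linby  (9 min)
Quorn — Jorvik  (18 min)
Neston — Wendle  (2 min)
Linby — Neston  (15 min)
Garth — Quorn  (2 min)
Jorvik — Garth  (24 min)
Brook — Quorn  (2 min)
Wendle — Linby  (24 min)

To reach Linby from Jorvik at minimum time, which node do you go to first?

Quorn

Compare a few routes:
Jorvik - Quorn - Brook - Linby: 18+2+9 = 29
Jorvik - Garth - Quorn - Brook - Linby: 24+2+2+9 = 37
Jorvik - Quorn - Wendle - Brook - Linby: 18+13+2+9 = 42
Jorvik - Quorn - Brook - Wendle - Neston - Linby: 18+2+2+2+15 = 39
Cheapest is Jorvik - Quorn - Brook - Linby at 29 min.
So from Jorvik the first move is to Quorn.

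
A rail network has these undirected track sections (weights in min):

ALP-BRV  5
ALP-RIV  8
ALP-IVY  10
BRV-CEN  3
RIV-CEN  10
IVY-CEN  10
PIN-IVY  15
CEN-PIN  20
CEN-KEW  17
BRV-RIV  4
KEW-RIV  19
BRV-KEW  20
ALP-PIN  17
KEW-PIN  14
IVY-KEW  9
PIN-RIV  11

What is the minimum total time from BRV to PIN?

Candidate routes:
BRV → ALP → PIN: 5+17 = 22
BRV → RIV → PIN: 4+11 = 15
Cheapest is BRV → RIV → PIN at 15 min.

15 min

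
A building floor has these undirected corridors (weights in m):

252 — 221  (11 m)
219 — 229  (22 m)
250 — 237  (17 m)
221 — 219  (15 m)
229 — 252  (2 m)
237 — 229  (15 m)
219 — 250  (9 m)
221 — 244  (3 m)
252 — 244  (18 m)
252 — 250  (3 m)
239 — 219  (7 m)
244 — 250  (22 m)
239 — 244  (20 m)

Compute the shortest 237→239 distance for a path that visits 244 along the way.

51 m

Best 237 to 244: 237 → 229 → 252 → 221 → 244 costing 31
Best 244 to 239: 244 → 239 costing 20
Total via 244: 31 + 20 = 51 m.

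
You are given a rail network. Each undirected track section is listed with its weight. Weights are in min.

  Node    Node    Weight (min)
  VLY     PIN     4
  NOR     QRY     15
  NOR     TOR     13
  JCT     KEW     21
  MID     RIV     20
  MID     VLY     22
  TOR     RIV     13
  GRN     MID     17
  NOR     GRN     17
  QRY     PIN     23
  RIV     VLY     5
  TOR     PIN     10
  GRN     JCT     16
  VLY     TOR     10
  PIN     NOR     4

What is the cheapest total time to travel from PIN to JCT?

Shortest distances from PIN:
PIN: 0
NOR: 4  (via PIN)
VLY: 4  (via PIN)
RIV: 9  (via VLY)
TOR: 10  (via PIN)
QRY: 19  (via NOR)
GRN: 21  (via NOR)
MID: 26  (via VLY)
JCT: 37  (via GRN)
Shortest route: PIN → NOR → GRN → JCT = 37 min.

37 min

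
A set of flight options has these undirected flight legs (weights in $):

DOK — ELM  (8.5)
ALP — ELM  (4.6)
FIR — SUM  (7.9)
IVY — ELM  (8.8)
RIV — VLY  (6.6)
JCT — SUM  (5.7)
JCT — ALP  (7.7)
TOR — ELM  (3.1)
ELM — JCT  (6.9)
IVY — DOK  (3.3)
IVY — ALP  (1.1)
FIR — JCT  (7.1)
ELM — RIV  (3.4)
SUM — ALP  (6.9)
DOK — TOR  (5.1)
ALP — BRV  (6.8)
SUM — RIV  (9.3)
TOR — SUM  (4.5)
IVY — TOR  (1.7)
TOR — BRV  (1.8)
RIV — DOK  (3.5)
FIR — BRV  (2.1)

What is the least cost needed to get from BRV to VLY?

Compare a few routes:
BRV → TOR → IVY → DOK → RIV → VLY: 1.8+1.7+3.3+3.5+6.6 = 16.9
BRV → TOR → ELM → RIV → VLY: 1.8+3.1+3.4+6.6 = 14.9
BRV → TOR → DOK → RIV → VLY: 1.8+5.1+3.5+6.6 = 17
Cheapest is BRV → TOR → ELM → RIV → VLY at $14.9.

$14.9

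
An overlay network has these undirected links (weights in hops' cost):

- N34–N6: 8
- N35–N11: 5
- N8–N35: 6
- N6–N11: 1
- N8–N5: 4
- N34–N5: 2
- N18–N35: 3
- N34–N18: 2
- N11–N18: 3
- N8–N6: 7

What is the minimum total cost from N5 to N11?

Shortest distances from N5:
N5: 0
N34: 2  (via N5)
N18: 4  (via N34)
N8: 4  (via N5)
N11: 7  (via N18)
Shortest route: N5–N34–N18–N11 = 7 hops' cost.

7 hops' cost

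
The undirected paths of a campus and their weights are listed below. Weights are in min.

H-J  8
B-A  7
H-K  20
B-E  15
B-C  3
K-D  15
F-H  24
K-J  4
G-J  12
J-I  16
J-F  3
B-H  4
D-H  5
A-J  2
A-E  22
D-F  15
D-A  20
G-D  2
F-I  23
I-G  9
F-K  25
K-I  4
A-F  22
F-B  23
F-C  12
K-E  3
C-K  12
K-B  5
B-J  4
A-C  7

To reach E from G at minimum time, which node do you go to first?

I

Compare a few routes:
G → D → H → B → K → E: 2+5+4+5+3 = 19
G → D → K → E: 2+15+3 = 20
G → J → K → E: 12+4+3 = 19
G → I → K → E: 9+4+3 = 16
Cheapest is G → I → K → E at 16 min.
So from G the first move is to I.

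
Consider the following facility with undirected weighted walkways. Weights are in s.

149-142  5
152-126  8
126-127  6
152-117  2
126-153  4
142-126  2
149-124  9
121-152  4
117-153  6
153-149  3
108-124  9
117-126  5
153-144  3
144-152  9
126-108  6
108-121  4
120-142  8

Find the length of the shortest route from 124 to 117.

Candidate routes:
124–149–142–126–117: 9+5+2+5 = 21
124–108–121–152–117: 9+4+4+2 = 19
124–108–126–117: 9+6+5 = 20
124–149–153–117: 9+3+6 = 18
Cheapest is 124–149–153–117 at 18 s.

18 s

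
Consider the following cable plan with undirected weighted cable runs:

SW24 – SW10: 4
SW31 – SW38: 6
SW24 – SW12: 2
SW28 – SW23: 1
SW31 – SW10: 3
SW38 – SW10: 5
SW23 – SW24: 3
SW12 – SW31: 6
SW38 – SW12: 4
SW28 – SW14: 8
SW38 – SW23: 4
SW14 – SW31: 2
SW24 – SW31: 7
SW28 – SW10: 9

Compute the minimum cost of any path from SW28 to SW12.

Running Dijkstra from SW28:
SW28: 0
SW23: 1  (via SW28)
SW24: 4  (via SW23)
SW38: 5  (via SW23)
SW12: 6  (via SW24)
Shortest route: SW28–SW23–SW24–SW12 = 6.

6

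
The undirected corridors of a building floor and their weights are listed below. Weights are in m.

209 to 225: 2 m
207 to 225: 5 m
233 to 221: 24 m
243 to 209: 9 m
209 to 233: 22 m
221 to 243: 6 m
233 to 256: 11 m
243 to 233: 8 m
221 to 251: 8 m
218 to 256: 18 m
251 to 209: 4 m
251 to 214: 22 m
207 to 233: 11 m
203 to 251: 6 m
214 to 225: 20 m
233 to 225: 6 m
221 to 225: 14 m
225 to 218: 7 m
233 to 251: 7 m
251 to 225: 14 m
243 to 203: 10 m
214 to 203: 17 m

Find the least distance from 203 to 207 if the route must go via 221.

Best 203 to 221: 203 → 251 → 221 costing 14
Shortest 221→207: 221 → 225 → 207 = 19
Total via 221: 14 + 19 = 33 m.

33 m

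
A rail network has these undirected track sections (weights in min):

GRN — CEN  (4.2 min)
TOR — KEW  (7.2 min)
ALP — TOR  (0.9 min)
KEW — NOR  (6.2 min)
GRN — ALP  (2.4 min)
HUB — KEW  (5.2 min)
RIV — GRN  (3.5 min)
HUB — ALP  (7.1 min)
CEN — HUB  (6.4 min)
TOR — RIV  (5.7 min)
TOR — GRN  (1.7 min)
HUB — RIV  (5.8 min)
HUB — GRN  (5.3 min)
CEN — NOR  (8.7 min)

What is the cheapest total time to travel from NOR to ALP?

14.3 min

Running Dijkstra from NOR:
NOR: 0
KEW: 6.2  (via NOR)
CEN: 8.7  (via NOR)
HUB: 11.4  (via KEW)
GRN: 12.9  (via CEN)
TOR: 13.4  (via KEW)
ALP: 14.3  (via TOR)
Shortest route: NOR–KEW–TOR–ALP = 14.3 min.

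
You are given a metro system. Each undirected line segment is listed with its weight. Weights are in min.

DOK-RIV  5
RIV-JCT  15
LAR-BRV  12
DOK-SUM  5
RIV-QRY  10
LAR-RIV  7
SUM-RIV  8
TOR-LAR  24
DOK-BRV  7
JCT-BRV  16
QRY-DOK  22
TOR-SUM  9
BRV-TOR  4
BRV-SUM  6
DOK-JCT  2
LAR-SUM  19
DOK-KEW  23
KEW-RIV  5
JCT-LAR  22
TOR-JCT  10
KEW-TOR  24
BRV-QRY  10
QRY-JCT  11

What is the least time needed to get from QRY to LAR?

Settle nodes by increasing distance from QRY:
QRY: 0
BRV: 10  (via QRY)
RIV: 10  (via QRY)
JCT: 11  (via QRY)
DOK: 13  (via JCT)
TOR: 14  (via BRV)
KEW: 15  (via RIV)
SUM: 16  (via BRV)
LAR: 17  (via RIV)
Shortest route: QRY → RIV → LAR = 17 min.

17 min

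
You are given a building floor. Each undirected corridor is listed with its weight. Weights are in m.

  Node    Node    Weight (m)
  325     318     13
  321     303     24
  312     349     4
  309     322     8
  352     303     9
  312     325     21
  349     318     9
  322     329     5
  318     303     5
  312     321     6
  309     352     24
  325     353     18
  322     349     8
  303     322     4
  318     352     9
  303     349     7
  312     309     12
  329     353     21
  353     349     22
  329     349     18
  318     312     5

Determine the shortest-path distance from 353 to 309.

34 m

Enumerating some paths:
353 → 349 → 303 → 322 → 309: 22+7+4+8 = 41
353 → 329 → 322 → 309: 21+5+8 = 34
353 → 349 → 312 → 309: 22+4+12 = 38
353 → 349 → 322 → 309: 22+8+8 = 38
The minimum is 34 m via 353 → 329 → 322 → 309.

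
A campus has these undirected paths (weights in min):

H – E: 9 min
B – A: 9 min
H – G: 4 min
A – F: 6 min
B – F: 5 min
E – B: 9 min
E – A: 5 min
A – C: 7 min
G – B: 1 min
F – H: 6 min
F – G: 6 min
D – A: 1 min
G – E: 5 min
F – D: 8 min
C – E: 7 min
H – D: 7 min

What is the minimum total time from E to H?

9 min

Compare a few routes:
E–A–D–H: 5+1+7 = 13
E–H: 9 = 9
Cheapest is E–H at 9 min.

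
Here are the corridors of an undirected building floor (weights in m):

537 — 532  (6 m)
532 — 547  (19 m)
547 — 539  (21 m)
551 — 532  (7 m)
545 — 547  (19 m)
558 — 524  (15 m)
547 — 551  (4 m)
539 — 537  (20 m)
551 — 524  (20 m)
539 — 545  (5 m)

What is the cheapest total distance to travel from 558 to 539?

Compare a few routes:
558–524–551–547–545–539: 15+20+4+19+5 = 63
558–524–551–547–539: 15+20+4+21 = 60
Cheapest is 558–524–551–547–539 at 60 m.

60 m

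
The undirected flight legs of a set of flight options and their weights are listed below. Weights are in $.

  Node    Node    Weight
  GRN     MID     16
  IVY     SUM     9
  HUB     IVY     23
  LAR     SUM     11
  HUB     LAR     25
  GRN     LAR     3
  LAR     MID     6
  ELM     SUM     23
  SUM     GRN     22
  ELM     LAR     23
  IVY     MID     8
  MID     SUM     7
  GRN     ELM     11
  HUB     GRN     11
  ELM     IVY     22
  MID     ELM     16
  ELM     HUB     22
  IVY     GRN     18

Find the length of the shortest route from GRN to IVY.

$17

Candidate routes:
GRN → IVY: 18 = 18
GRN → LAR → MID → IVY: 3+6+8 = 17
GRN → LAR → SUM → IVY: 3+11+9 = 23
GRN → MID → IVY: 16+8 = 24
Cheapest is GRN → LAR → MID → IVY at $17.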